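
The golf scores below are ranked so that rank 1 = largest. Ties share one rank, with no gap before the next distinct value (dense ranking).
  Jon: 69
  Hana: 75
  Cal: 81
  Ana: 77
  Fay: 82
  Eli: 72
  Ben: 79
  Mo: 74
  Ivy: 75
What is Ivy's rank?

Sorted (descending): 82, 81, 79, 77, 75, 75, 74, 72, 69
The 2 values of 75 share dense rank 5.
Remaining distinct values take the next consecutive integers.
Ivy has value 75 → rank 5.

5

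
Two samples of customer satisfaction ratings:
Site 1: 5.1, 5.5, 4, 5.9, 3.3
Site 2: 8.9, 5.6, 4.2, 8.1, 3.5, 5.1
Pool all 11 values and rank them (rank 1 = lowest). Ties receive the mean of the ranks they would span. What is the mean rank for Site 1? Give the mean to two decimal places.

5.10

Sorted (ascending): 3.3, 3.5, 4, 4.2, 5.1, 5.1, 5.5, 5.6, 5.9, 8.1, 8.9
The 2 values of 5.1 occupy positions 5–6 → average rank (5+6)/2 = 5.5.
Site 1 values → pooled ranks: 5.1→5.5, 5.5→7, 4→3, 5.9→9, 3.3→1
Mean rank = (5.5 + 7 + 3 + 9 + 1) / 5 = 5.10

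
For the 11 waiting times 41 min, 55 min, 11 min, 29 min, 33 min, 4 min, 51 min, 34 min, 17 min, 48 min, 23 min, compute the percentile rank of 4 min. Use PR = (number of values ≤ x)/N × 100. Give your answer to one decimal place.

9.1

N = 11.
Strictly below 4: 0. Equal to 4: 1.
PR = 1/11 × 100 = 9.1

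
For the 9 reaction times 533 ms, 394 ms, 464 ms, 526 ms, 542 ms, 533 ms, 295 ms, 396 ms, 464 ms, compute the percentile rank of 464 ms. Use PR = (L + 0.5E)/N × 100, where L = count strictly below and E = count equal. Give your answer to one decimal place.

N = 9.
Strictly below 464: 3. Equal to 464: 2.
PR = (3 + 0.5·2)/9 × 100 = 44.4

44.4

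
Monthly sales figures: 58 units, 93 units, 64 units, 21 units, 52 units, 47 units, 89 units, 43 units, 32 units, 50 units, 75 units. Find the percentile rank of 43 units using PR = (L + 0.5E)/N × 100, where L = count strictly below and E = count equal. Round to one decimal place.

N = 11.
Strictly below 43: 2. Equal to 43: 1.
PR = (2 + 0.5·1)/11 × 100 = 22.7

22.7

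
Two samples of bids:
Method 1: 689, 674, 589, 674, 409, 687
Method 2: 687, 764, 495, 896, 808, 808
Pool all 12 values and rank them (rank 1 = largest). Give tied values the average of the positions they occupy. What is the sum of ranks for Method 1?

50.5

Sorted (descending): 896, 808, 808, 764, 689, 687, 687, 674, 674, 589, 495, 409
The 2 values of 808 occupy positions 2–3 → average rank (2+3)/2 = 2.5.
The 2 values of 687 occupy positions 6–7 → average rank (6+7)/2 = 6.5.
The 2 values of 674 occupy positions 8–9 → average rank (8+9)/2 = 8.5.
Method 1 values → pooled ranks: 689→5, 674→8.5, 589→10, 674→8.5, 409→12, 687→6.5
Rank sum = 5 + 8.5 + 10 + 8.5 + 12 + 6.5 = 50.5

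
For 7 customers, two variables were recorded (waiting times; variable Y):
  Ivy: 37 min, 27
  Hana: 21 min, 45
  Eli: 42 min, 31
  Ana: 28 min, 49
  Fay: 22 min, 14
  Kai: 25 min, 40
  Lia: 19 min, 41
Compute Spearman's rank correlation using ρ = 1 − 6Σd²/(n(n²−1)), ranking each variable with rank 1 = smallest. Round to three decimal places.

Ranks of variable 1: 6, 2, 7, 5, 3, 4, 1
Ranks of variable 2: 2, 6, 3, 7, 1, 4, 5
d = r₁ − r₂: 4, -4, 4, -2, 2, 0, -4
d²: 16, 16, 16, 4, 4, 0, 16; Σd² = 72
ρ = 1 − 6·72/(7·48) = 1 − 432/336 = -0.286

-0.286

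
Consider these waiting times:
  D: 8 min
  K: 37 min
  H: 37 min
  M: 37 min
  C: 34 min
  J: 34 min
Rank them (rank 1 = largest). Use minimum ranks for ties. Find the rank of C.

Sorted (descending): 37, 37, 37, 34, 34, 8
The 3 values of 37 occupy positions 1–3 → each gets rank 1.
The 2 values of 34 occupy positions 4–5 → each gets rank 4.
C has value 34 min → rank 4.

4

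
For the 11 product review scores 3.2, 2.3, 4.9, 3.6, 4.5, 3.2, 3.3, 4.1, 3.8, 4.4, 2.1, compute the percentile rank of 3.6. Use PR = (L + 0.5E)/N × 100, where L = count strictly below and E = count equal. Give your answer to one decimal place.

50.0

N = 11.
Strictly below 3.6: 5. Equal to 3.6: 1.
PR = (5 + 0.5·1)/11 × 100 = 50.0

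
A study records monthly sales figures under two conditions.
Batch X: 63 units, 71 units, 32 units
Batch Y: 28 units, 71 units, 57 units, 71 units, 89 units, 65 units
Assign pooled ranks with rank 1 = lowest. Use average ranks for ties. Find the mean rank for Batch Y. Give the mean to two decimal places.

Sorted (ascending): 28, 32, 57, 63, 65, 71, 71, 71, 89
The 3 values of 71 occupy positions 6–8 → average rank 7.
Batch Y values → pooled ranks: 28→1, 71→7, 57→3, 71→7, 89→9, 65→5
Mean rank = (1 + 7 + 3 + 7 + 9 + 5) / 6 = 5.33

5.33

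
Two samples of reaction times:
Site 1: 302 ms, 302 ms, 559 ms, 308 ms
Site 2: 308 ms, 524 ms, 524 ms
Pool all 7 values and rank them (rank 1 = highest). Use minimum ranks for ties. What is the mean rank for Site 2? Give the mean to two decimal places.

Sorted (descending): 559, 524, 524, 308, 308, 302, 302
The 2 values of 524 occupy positions 2–3 → each gets rank 2.
The 2 values of 308 occupy positions 4–5 → each gets rank 4.
The 2 values of 302 occupy positions 6–7 → each gets rank 6.
Site 2 values → pooled ranks: 308→4, 524→2, 524→2
Mean rank = (4 + 2 + 2) / 3 = 2.67

2.67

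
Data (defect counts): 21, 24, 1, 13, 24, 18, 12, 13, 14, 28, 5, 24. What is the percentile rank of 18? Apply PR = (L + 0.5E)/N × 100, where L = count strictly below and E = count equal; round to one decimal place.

54.2

N = 12.
Strictly below 18: 6. Equal to 18: 1.
PR = (6 + 0.5·1)/12 × 100 = 54.2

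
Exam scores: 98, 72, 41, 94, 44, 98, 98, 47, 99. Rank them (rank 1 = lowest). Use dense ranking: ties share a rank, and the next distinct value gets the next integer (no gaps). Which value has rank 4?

72

Sorted (ascending): 41, 44, 47, 72, 94, 98, 98, 98, 99
The 3 values of 98 share dense rank 6.
Remaining distinct values take the next consecutive integers.
Rank 4 → value 72.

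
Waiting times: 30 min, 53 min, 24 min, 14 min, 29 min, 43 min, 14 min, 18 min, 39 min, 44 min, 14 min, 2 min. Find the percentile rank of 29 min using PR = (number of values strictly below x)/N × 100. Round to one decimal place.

N = 12.
Strictly below 29: 6. Equal to 29: 1.
PR = 6/12 × 100 = 50.0

50.0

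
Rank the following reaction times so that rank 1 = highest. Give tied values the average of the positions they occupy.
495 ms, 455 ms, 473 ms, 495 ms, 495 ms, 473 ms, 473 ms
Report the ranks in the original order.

2, 7, 5, 2, 2, 5, 5

Sorted (descending): 495, 495, 495, 473, 473, 473, 455
The 3 values of 495 occupy positions 1–3 → average rank 2.
The 3 values of 473 occupy positions 4–6 → average rank 5.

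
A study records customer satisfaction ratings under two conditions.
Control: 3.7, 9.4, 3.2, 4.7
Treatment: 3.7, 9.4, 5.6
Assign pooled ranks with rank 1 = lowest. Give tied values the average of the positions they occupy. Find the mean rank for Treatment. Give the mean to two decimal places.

Sorted (ascending): 3.2, 3.7, 3.7, 4.7, 5.6, 9.4, 9.4
The 2 values of 3.7 occupy positions 2–3 → average rank (2+3)/2 = 2.5.
The 2 values of 9.4 occupy positions 6–7 → average rank (6+7)/2 = 6.5.
Treatment values → pooled ranks: 3.7→2.5, 9.4→6.5, 5.6→5
Mean rank = (2.5 + 6.5 + 5) / 3 = 4.67

4.67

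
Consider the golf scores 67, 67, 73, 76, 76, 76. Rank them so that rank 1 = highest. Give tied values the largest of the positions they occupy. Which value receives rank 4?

73

Sorted (descending): 76, 76, 76, 73, 67, 67
The 3 values of 76 occupy positions 1–3 → each gets rank 3.
The 2 values of 67 occupy positions 5–6 → each gets rank 6.
Rank 4 → value 73.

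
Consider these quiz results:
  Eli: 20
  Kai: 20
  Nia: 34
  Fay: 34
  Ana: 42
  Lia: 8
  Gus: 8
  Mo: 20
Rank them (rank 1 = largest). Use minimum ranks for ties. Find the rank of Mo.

Sorted (descending): 42, 34, 34, 20, 20, 20, 8, 8
The 2 values of 34 occupy positions 2–3 → each gets rank 2.
The 3 values of 20 occupy positions 4–6 → each gets rank 4.
The 2 values of 8 occupy positions 7–8 → each gets rank 7.
Mo has value 20 → rank 4.

4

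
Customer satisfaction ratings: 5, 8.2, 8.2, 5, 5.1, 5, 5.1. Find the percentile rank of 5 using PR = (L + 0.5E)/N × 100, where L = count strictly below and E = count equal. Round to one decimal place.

N = 7.
Strictly below 5: 0. Equal to 5: 3.
PR = (0 + 0.5·3)/7 × 100 = 21.4

21.4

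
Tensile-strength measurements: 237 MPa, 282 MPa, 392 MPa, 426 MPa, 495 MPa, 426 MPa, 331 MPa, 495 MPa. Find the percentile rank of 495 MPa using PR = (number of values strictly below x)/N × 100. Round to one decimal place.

75.0

N = 8.
Strictly below 495: 6. Equal to 495: 2.
PR = 6/8 × 100 = 75.0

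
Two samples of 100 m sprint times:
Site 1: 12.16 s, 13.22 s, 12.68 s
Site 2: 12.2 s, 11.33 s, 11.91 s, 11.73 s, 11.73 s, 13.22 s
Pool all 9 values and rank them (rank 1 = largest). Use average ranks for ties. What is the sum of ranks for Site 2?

35.5

Sorted (descending): 13.22, 13.22, 12.68, 12.2, 12.16, 11.91, 11.73, 11.73, 11.33
The 2 values of 13.22 occupy positions 1–2 → average rank (1+2)/2 = 1.5.
The 2 values of 11.73 occupy positions 7–8 → average rank (7+8)/2 = 7.5.
Site 2 values → pooled ranks: 12.2→4, 11.33→9, 11.91→6, 11.73→7.5, 11.73→7.5, 13.22→1.5
Rank sum = 4 + 9 + 6 + 7.5 + 7.5 + 1.5 = 35.5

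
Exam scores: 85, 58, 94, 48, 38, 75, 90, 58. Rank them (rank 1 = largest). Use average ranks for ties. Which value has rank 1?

Sorted (descending): 94, 90, 85, 75, 58, 58, 48, 38
The 2 values of 58 occupy positions 5–6 → average rank (5+6)/2 = 5.5.
Rank 1 → value 94.

94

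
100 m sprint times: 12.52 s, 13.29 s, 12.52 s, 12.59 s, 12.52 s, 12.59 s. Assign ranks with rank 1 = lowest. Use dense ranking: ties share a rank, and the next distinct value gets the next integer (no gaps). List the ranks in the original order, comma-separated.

1, 3, 1, 2, 1, 2

Sorted (ascending): 12.52, 12.52, 12.52, 12.59, 12.59, 13.29
The 3 values of 12.52 share dense rank 1.
The 2 values of 12.59 share dense rank 2.
Remaining distinct values take the next consecutive integers.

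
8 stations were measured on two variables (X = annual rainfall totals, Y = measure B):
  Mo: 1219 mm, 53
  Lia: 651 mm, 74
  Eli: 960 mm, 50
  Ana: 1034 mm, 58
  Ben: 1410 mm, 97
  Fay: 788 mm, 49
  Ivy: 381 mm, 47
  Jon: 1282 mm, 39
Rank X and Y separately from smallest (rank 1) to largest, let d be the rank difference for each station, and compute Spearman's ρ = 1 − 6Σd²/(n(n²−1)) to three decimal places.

Ranks of variable 1: 6, 2, 4, 5, 8, 3, 1, 7
Ranks of variable 2: 5, 7, 4, 6, 8, 3, 2, 1
d = r₁ − r₂: 1, -5, 0, -1, 0, 0, -1, 6
d²: 1, 25, 0, 1, 0, 0, 1, 36; Σd² = 64
ρ = 1 − 6·64/(8·63) = 1 − 384/504 = 0.238

0.238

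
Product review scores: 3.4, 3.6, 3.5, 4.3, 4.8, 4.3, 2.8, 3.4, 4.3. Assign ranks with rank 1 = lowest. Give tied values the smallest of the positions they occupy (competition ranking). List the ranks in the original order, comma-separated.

2, 5, 4, 6, 9, 6, 1, 2, 6

Sorted (ascending): 2.8, 3.4, 3.4, 3.5, 3.6, 4.3, 4.3, 4.3, 4.8
The 2 values of 3.4 occupy positions 2–3 → each gets rank 2.
The 3 values of 4.3 occupy positions 6–8 → each gets rank 6.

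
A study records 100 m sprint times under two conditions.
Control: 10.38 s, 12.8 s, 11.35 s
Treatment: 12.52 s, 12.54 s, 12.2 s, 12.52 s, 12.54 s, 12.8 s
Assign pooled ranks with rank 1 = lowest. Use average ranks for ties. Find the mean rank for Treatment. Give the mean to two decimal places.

Sorted (ascending): 10.38, 11.35, 12.2, 12.52, 12.52, 12.54, 12.54, 12.8, 12.8
The 2 values of 12.52 occupy positions 4–5 → average rank (4+5)/2 = 4.5.
The 2 values of 12.54 occupy positions 6–7 → average rank (6+7)/2 = 6.5.
The 2 values of 12.8 occupy positions 8–9 → average rank (8+9)/2 = 8.5.
Treatment values → pooled ranks: 12.52→4.5, 12.54→6.5, 12.2→3, 12.52→4.5, 12.54→6.5, 12.8→8.5
Mean rank = (4.5 + 6.5 + 3 + 4.5 + 6.5 + 8.5) / 6 = 5.58

5.58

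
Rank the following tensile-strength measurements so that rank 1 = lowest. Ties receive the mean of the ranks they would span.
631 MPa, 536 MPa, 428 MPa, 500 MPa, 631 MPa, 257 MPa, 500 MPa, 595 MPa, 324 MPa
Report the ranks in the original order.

Sorted (ascending): 257, 324, 428, 500, 500, 536, 595, 631, 631
The 2 values of 500 occupy positions 4–5 → average rank (4+5)/2 = 4.5.
The 2 values of 631 occupy positions 8–9 → average rank (8+9)/2 = 8.5.

8.5, 6, 3, 4.5, 8.5, 1, 4.5, 7, 2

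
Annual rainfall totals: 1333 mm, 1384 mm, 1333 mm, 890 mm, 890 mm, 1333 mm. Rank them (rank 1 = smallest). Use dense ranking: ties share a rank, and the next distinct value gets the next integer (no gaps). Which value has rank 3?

Sorted (ascending): 890, 890, 1333, 1333, 1333, 1384
The 2 values of 890 share dense rank 1.
The 3 values of 1333 share dense rank 2.
Remaining distinct values take the next consecutive integers.
Rank 3 → value 1384.

1384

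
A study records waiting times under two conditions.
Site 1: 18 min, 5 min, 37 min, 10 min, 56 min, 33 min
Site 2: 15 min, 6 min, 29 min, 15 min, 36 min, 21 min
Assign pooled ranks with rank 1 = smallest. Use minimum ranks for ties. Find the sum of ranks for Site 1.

Sorted (ascending): 5, 6, 10, 15, 15, 18, 21, 29, 33, 36, 37, 56
The 2 values of 15 occupy positions 4–5 → each gets rank 4.
Site 1 values → pooled ranks: 18→6, 5→1, 37→11, 10→3, 56→12, 33→9
Rank sum = 6 + 1 + 11 + 3 + 12 + 9 = 42

42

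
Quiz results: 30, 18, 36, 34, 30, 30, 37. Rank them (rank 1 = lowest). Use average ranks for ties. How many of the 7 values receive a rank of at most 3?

Sorted (ascending): 18, 30, 30, 30, 34, 36, 37
The 3 values of 30 occupy positions 2–4 → average rank 3.
Ranks ≤ 3: {1, 3, 3, 3} → 4 values.

4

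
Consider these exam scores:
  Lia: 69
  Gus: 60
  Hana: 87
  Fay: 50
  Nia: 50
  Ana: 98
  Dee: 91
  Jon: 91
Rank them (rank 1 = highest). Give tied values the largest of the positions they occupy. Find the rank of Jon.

3

Sorted (descending): 98, 91, 91, 87, 69, 60, 50, 50
The 2 values of 91 occupy positions 2–3 → each gets rank 3.
The 2 values of 50 occupy positions 7–8 → each gets rank 8.
Jon has value 91 → rank 3.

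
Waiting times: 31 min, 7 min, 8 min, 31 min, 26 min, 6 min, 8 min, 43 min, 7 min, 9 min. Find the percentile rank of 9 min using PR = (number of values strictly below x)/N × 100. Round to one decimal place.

50.0

N = 10.
Strictly below 9: 5. Equal to 9: 1.
PR = 5/10 × 100 = 50.0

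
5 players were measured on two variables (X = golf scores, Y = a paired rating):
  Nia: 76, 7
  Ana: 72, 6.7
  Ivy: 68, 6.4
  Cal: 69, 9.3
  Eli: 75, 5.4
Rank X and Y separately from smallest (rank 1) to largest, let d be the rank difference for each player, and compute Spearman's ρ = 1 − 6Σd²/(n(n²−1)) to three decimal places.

0.000

Ranks of variable 1: 5, 3, 1, 2, 4
Ranks of variable 2: 4, 3, 2, 5, 1
d = r₁ − r₂: 1, 0, -1, -3, 3
d²: 1, 0, 1, 9, 9; Σd² = 20
ρ = 1 − 6·20/(5·24) = 1 − 120/120 = 0.000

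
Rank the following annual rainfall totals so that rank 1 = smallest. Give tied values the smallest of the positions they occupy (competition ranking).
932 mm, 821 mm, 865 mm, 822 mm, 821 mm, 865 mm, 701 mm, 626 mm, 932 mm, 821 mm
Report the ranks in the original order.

Sorted (ascending): 626, 701, 821, 821, 821, 822, 865, 865, 932, 932
The 3 values of 821 occupy positions 3–5 → each gets rank 3.
The 2 values of 865 occupy positions 7–8 → each gets rank 7.
The 2 values of 932 occupy positions 9–10 → each gets rank 9.

9, 3, 7, 6, 3, 7, 2, 1, 9, 3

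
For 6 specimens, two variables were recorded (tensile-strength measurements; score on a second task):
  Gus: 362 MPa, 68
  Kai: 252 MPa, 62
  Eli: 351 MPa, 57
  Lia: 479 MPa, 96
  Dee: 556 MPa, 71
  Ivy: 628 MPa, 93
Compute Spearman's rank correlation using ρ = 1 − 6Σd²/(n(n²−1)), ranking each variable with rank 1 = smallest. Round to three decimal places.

0.771

Ranks of variable 1: 3, 1, 2, 4, 5, 6
Ranks of variable 2: 3, 2, 1, 6, 4, 5
d = r₁ − r₂: 0, -1, 1, -2, 1, 1
d²: 0, 1, 1, 4, 1, 1; Σd² = 8
ρ = 1 − 6·8/(6·35) = 1 − 48/210 = 0.771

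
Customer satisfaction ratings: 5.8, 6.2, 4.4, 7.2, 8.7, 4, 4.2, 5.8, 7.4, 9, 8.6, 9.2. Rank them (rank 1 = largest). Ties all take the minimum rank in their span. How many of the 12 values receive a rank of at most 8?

Sorted (descending): 9.2, 9, 8.7, 8.6, 7.4, 7.2, 6.2, 5.8, 5.8, 4.4, 4.2, 4
The 2 values of 5.8 occupy positions 8–9 → each gets rank 8.
Ranks ≤ 8: {1, 2, 3, 4, 5, 6, 7, 8, 8} → 9 values.

9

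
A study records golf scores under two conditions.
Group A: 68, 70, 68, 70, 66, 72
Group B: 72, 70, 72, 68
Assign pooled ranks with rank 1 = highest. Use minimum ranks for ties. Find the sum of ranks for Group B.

Sorted (descending): 72, 72, 72, 70, 70, 70, 68, 68, 68, 66
The 3 values of 72 occupy positions 1–3 → each gets rank 1.
The 3 values of 70 occupy positions 4–6 → each gets rank 4.
The 3 values of 68 occupy positions 7–9 → each gets rank 7.
Group B values → pooled ranks: 72→1, 70→4, 72→1, 68→7
Rank sum = 1 + 4 + 1 + 7 = 13

13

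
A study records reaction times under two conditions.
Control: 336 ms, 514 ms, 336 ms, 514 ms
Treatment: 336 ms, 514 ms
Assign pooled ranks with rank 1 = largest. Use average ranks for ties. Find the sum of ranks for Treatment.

7

Sorted (descending): 514, 514, 514, 336, 336, 336
The 3 values of 514 occupy positions 1–3 → average rank 2.
The 3 values of 336 occupy positions 4–6 → average rank 5.
Treatment values → pooled ranks: 336→5, 514→2
Rank sum = 5 + 2 = 7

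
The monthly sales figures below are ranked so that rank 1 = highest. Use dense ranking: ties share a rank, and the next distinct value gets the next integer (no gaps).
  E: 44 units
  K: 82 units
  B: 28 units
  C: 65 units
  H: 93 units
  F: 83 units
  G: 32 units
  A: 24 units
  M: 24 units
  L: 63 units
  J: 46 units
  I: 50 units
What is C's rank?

4

Sorted (descending): 93, 83, 82, 65, 63, 50, 46, 44, 32, 28, 24, 24
The 2 values of 24 share dense rank 11.
Remaining distinct values take the next consecutive integers.
C has value 65 units → rank 4.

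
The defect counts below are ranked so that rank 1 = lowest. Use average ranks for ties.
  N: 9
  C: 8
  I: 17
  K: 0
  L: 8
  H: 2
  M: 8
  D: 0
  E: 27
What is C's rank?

Sorted (ascending): 0, 0, 2, 8, 8, 8, 9, 17, 27
The 2 values of 0 occupy positions 1–2 → average rank (1+2)/2 = 1.5.
The 3 values of 8 occupy positions 4–6 → average rank 5.
C has value 8 → rank 5.

5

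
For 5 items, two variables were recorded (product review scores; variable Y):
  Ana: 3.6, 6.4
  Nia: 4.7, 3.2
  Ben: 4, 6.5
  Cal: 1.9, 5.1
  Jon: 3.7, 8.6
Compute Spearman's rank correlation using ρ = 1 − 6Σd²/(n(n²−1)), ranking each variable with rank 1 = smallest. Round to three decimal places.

-0.100

Ranks of variable 1: 2, 5, 4, 1, 3
Ranks of variable 2: 3, 1, 4, 2, 5
d = r₁ − r₂: -1, 4, 0, -1, -2
d²: 1, 16, 0, 1, 4; Σd² = 22
ρ = 1 − 6·22/(5·24) = 1 − 132/120 = -0.100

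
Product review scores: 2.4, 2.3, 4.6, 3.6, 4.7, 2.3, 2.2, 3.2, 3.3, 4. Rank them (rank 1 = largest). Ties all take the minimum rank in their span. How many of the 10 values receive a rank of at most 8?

9

Sorted (descending): 4.7, 4.6, 4, 3.6, 3.3, 3.2, 2.4, 2.3, 2.3, 2.2
The 2 values of 2.3 occupy positions 8–9 → each gets rank 8.
Ranks ≤ 8: {1, 2, 3, 4, 5, 6, 7, 8, 8} → 9 values.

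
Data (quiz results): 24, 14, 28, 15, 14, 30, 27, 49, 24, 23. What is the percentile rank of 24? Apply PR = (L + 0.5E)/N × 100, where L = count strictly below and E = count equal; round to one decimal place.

N = 10.
Strictly below 24: 4. Equal to 24: 2.
PR = (4 + 0.5·2)/10 × 100 = 50.0

50.0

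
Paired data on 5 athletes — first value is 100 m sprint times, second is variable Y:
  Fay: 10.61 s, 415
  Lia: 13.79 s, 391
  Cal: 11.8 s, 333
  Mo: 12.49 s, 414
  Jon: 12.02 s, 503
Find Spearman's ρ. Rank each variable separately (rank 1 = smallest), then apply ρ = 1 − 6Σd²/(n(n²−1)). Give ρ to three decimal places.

-0.200

Ranks of variable 1: 1, 5, 2, 4, 3
Ranks of variable 2: 4, 2, 1, 3, 5
d = r₁ − r₂: -3, 3, 1, 1, -2
d²: 9, 9, 1, 1, 4; Σd² = 24
ρ = 1 − 6·24/(5·24) = 1 − 144/120 = -0.200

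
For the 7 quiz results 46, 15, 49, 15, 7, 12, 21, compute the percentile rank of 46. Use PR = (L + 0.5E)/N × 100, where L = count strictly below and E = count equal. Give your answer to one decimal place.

78.6

N = 7.
Strictly below 46: 5. Equal to 46: 1.
PR = (5 + 0.5·1)/7 × 100 = 78.6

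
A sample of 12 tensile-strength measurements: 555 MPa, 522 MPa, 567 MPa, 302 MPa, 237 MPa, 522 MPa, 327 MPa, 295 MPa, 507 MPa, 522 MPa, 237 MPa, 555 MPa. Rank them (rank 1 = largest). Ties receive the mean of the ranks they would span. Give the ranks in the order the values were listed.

Sorted (descending): 567, 555, 555, 522, 522, 522, 507, 327, 302, 295, 237, 237
The 2 values of 555 occupy positions 2–3 → average rank (2+3)/2 = 2.5.
The 3 values of 522 occupy positions 4–6 → average rank 5.
The 2 values of 237 occupy positions 11–12 → average rank (11+12)/2 = 11.5.

2.5, 5, 1, 9, 11.5, 5, 8, 10, 7, 5, 11.5, 2.5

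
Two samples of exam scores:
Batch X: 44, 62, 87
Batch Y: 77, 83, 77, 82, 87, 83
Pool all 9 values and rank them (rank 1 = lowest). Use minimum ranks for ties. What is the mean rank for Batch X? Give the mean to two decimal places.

3.67

Sorted (ascending): 44, 62, 77, 77, 82, 83, 83, 87, 87
The 2 values of 77 occupy positions 3–4 → each gets rank 3.
The 2 values of 83 occupy positions 6–7 → each gets rank 6.
The 2 values of 87 occupy positions 8–9 → each gets rank 8.
Batch X values → pooled ranks: 44→1, 62→2, 87→8
Mean rank = (1 + 2 + 8) / 3 = 3.67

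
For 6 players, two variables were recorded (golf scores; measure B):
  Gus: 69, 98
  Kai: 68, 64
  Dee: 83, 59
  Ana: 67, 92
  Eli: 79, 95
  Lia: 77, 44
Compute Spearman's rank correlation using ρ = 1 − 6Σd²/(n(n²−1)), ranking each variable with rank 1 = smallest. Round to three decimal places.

-0.257

Ranks of variable 1: 3, 2, 6, 1, 5, 4
Ranks of variable 2: 6, 3, 2, 4, 5, 1
d = r₁ − r₂: -3, -1, 4, -3, 0, 3
d²: 9, 1, 16, 9, 0, 9; Σd² = 44
ρ = 1 − 6·44/(6·35) = 1 − 264/210 = -0.257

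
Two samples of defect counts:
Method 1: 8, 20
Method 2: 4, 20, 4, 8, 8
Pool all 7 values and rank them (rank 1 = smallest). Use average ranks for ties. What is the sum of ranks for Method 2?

17.5

Sorted (ascending): 4, 4, 8, 8, 8, 20, 20
The 2 values of 4 occupy positions 1–2 → average rank (1+2)/2 = 1.5.
The 3 values of 8 occupy positions 3–5 → average rank 4.
The 2 values of 20 occupy positions 6–7 → average rank (6+7)/2 = 6.5.
Method 2 values → pooled ranks: 4→1.5, 20→6.5, 4→1.5, 8→4, 8→4
Rank sum = 1.5 + 6.5 + 1.5 + 4 + 4 = 17.5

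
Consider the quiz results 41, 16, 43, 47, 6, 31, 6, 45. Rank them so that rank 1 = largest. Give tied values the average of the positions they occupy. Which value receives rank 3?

43

Sorted (descending): 47, 45, 43, 41, 31, 16, 6, 6
The 2 values of 6 occupy positions 7–8 → average rank (7+8)/2 = 7.5.
Rank 3 → value 43.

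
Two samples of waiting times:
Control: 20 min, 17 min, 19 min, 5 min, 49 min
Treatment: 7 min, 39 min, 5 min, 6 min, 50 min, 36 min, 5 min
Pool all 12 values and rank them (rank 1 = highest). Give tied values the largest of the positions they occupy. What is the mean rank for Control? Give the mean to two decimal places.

Sorted (descending): 50, 49, 39, 36, 20, 19, 17, 7, 6, 5, 5, 5
The 3 values of 5 occupy positions 10–12 → each gets rank 12.
Control values → pooled ranks: 20→5, 17→7, 19→6, 5→12, 49→2
Mean rank = (5 + 7 + 6 + 12 + 2) / 5 = 6.40

6.40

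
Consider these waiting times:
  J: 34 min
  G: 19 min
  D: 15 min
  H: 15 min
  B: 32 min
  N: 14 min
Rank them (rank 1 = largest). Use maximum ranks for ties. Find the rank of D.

Sorted (descending): 34, 32, 19, 15, 15, 14
The 2 values of 15 occupy positions 4–5 → each gets rank 5.
D has value 15 min → rank 5.

5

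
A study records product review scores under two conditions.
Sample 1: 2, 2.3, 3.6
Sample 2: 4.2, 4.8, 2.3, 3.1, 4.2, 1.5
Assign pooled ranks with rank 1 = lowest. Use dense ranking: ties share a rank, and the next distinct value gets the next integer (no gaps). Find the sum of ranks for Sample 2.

27

Sorted (ascending): 1.5, 2, 2.3, 2.3, 3.1, 3.6, 4.2, 4.2, 4.8
The 2 values of 2.3 share dense rank 3.
The 2 values of 4.2 share dense rank 6.
Remaining distinct values take the next consecutive integers.
Sample 2 values → pooled ranks: 4.2→6, 4.8→7, 2.3→3, 3.1→4, 4.2→6, 1.5→1
Rank sum = 6 + 7 + 3 + 4 + 6 + 1 = 27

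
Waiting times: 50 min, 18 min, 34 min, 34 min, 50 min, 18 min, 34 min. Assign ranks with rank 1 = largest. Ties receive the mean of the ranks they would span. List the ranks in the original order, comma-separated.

1.5, 6.5, 4, 4, 1.5, 6.5, 4

Sorted (descending): 50, 50, 34, 34, 34, 18, 18
The 2 values of 50 occupy positions 1–2 → average rank (1+2)/2 = 1.5.
The 3 values of 34 occupy positions 3–5 → average rank 4.
The 2 values of 18 occupy positions 6–7 → average rank (6+7)/2 = 6.5.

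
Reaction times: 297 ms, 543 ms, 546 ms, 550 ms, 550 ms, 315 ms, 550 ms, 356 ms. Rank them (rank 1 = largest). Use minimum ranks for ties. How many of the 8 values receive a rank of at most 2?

Sorted (descending): 550, 550, 550, 546, 543, 356, 315, 297
The 3 values of 550 occupy positions 1–3 → each gets rank 1.
Ranks ≤ 2: {1, 1, 1} → 3 values.

3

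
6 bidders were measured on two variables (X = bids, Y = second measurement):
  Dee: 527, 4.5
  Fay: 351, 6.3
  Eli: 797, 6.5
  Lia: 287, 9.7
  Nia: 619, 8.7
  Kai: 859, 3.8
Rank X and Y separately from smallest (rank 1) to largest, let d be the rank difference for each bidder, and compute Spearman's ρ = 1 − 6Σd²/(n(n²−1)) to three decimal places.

Ranks of variable 1: 3, 2, 5, 1, 4, 6
Ranks of variable 2: 2, 3, 4, 6, 5, 1
d = r₁ − r₂: 1, -1, 1, -5, -1, 5
d²: 1, 1, 1, 25, 1, 25; Σd² = 54
ρ = 1 − 6·54/(6·35) = 1 − 324/210 = -0.543

-0.543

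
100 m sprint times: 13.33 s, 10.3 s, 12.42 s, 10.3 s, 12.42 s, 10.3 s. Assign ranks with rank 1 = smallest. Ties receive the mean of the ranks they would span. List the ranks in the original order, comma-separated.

Sorted (ascending): 10.3, 10.3, 10.3, 12.42, 12.42, 13.33
The 3 values of 10.3 occupy positions 1–3 → average rank 2.
The 2 values of 12.42 occupy positions 4–5 → average rank (4+5)/2 = 4.5.

6, 2, 4.5, 2, 4.5, 2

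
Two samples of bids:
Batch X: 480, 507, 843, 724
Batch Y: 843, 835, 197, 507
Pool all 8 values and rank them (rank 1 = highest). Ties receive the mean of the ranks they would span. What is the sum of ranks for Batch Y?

Sorted (descending): 843, 843, 835, 724, 507, 507, 480, 197
The 2 values of 843 occupy positions 1–2 → average rank (1+2)/2 = 1.5.
The 2 values of 507 occupy positions 5–6 → average rank (5+6)/2 = 5.5.
Batch Y values → pooled ranks: 843→1.5, 835→3, 197→8, 507→5.5
Rank sum = 1.5 + 3 + 8 + 5.5 = 18

18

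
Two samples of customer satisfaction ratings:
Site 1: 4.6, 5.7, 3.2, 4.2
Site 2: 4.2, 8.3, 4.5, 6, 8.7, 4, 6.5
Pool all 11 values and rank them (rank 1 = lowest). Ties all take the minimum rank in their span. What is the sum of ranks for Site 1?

Sorted (ascending): 3.2, 4, 4.2, 4.2, 4.5, 4.6, 5.7, 6, 6.5, 8.3, 8.7
The 2 values of 4.2 occupy positions 3–4 → each gets rank 3.
Site 1 values → pooled ranks: 4.6→6, 5.7→7, 3.2→1, 4.2→3
Rank sum = 6 + 7 + 1 + 3 = 17

17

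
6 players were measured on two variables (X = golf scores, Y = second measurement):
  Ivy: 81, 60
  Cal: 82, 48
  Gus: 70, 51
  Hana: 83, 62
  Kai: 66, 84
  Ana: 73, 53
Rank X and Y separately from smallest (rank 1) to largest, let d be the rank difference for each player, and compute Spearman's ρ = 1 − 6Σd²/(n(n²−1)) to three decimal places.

-0.200

Ranks of variable 1: 4, 5, 2, 6, 1, 3
Ranks of variable 2: 4, 1, 2, 5, 6, 3
d = r₁ − r₂: 0, 4, 0, 1, -5, 0
d²: 0, 16, 0, 1, 25, 0; Σd² = 42
ρ = 1 − 6·42/(6·35) = 1 − 252/210 = -0.200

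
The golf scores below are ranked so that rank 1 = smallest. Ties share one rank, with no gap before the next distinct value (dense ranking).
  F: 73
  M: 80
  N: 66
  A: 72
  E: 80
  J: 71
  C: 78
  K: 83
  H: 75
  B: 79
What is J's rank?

Sorted (ascending): 66, 71, 72, 73, 75, 78, 79, 80, 80, 83
The 2 values of 80 share dense rank 8.
Remaining distinct values take the next consecutive integers.
J has value 71 → rank 2.

2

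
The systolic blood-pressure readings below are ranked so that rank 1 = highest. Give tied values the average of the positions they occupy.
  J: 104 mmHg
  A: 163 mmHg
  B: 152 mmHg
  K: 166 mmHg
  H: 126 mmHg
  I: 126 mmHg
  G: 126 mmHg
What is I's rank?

Sorted (descending): 166, 163, 152, 126, 126, 126, 104
The 3 values of 126 occupy positions 4–6 → average rank 5.
I has value 126 mmHg → rank 5.

5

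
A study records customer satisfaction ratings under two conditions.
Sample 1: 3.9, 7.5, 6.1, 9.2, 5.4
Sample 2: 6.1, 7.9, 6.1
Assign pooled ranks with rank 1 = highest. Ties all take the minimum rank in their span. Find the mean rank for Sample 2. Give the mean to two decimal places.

Sorted (descending): 9.2, 7.9, 7.5, 6.1, 6.1, 6.1, 5.4, 3.9
The 3 values of 6.1 occupy positions 4–6 → each gets rank 4.
Sample 2 values → pooled ranks: 6.1→4, 7.9→2, 6.1→4
Mean rank = (4 + 2 + 4) / 3 = 3.33

3.33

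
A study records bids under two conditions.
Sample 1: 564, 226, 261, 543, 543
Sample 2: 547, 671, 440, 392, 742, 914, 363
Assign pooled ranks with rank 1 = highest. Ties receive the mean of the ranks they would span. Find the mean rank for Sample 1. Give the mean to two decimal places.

8.00

Sorted (descending): 914, 742, 671, 564, 547, 543, 543, 440, 392, 363, 261, 226
The 2 values of 543 occupy positions 6–7 → average rank (6+7)/2 = 6.5.
Sample 1 values → pooled ranks: 564→4, 226→12, 261→11, 543→6.5, 543→6.5
Mean rank = (4 + 12 + 11 + 6.5 + 6.5) / 5 = 8.00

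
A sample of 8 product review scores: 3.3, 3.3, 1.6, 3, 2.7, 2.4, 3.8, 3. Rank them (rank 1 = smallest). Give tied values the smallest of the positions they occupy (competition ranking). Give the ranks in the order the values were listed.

Sorted (ascending): 1.6, 2.4, 2.7, 3, 3, 3.3, 3.3, 3.8
The 2 values of 3 occupy positions 4–5 → each gets rank 4.
The 2 values of 3.3 occupy positions 6–7 → each gets rank 6.

6, 6, 1, 4, 3, 2, 8, 4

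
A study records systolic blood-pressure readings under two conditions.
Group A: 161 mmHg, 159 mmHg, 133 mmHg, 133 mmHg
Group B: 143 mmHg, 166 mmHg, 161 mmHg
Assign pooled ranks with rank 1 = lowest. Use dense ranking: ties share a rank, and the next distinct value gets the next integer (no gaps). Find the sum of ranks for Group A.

9

Sorted (ascending): 133, 133, 143, 159, 161, 161, 166
The 2 values of 133 share dense rank 1.
The 2 values of 161 share dense rank 4.
Remaining distinct values take the next consecutive integers.
Group A values → pooled ranks: 161→4, 159→3, 133→1, 133→1
Rank sum = 4 + 3 + 1 + 1 = 9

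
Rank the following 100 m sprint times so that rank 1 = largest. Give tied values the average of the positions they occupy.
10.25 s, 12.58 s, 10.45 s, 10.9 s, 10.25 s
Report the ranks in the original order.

4.5, 1, 3, 2, 4.5

Sorted (descending): 12.58, 10.9, 10.45, 10.25, 10.25
The 2 values of 10.25 occupy positions 4–5 → average rank (4+5)/2 = 4.5.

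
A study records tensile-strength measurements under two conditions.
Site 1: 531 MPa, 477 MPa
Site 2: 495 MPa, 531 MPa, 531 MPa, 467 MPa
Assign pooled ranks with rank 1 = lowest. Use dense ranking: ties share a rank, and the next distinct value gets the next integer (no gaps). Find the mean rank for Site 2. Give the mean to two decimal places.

Sorted (ascending): 467, 477, 495, 531, 531, 531
The 3 values of 531 share dense rank 4.
Remaining distinct values take the next consecutive integers.
Site 2 values → pooled ranks: 495→3, 531→4, 531→4, 467→1
Mean rank = (3 + 4 + 4 + 1) / 4 = 3.00

3.00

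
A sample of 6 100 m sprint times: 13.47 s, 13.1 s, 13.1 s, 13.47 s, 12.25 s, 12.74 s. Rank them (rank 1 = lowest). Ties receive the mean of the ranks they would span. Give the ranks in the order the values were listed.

Sorted (ascending): 12.25, 12.74, 13.1, 13.1, 13.47, 13.47
The 2 values of 13.1 occupy positions 3–4 → average rank (3+4)/2 = 3.5.
The 2 values of 13.47 occupy positions 5–6 → average rank (5+6)/2 = 5.5.

5.5, 3.5, 3.5, 5.5, 1, 2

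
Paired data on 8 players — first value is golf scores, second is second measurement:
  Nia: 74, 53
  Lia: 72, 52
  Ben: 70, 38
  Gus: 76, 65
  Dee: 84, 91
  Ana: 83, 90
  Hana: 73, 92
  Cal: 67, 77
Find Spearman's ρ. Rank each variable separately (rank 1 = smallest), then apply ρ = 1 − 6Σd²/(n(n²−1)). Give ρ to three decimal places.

Ranks of variable 1: 5, 3, 2, 6, 8, 7, 4, 1
Ranks of variable 2: 3, 2, 1, 4, 7, 6, 8, 5
d = r₁ − r₂: 2, 1, 1, 2, 1, 1, -4, -4
d²: 4, 1, 1, 4, 1, 1, 16, 16; Σd² = 44
ρ = 1 − 6·44/(8·63) = 1 − 264/504 = 0.476

0.476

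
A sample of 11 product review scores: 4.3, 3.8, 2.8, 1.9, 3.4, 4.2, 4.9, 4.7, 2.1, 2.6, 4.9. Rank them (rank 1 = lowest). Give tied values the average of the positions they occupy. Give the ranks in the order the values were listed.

8, 6, 4, 1, 5, 7, 10.5, 9, 2, 3, 10.5

Sorted (ascending): 1.9, 2.1, 2.6, 2.8, 3.4, 3.8, 4.2, 4.3, 4.7, 4.9, 4.9
The 2 values of 4.9 occupy positions 10–11 → average rank (10+11)/2 = 10.5.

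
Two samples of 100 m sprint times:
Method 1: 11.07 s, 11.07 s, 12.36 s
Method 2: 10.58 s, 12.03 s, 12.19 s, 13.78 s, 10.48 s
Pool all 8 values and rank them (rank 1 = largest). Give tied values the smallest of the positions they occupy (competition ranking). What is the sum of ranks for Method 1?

Sorted (descending): 13.78, 12.36, 12.19, 12.03, 11.07, 11.07, 10.58, 10.48
The 2 values of 11.07 occupy positions 5–6 → each gets rank 5.
Method 1 values → pooled ranks: 11.07→5, 11.07→5, 12.36→2
Rank sum = 5 + 5 + 2 = 12

12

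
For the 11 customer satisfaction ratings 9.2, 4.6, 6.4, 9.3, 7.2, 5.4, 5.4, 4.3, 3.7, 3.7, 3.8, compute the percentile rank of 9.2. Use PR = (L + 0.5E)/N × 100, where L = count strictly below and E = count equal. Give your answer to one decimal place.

86.4

N = 11.
Strictly below 9.2: 9. Equal to 9.2: 1.
PR = (9 + 0.5·1)/11 × 100 = 86.4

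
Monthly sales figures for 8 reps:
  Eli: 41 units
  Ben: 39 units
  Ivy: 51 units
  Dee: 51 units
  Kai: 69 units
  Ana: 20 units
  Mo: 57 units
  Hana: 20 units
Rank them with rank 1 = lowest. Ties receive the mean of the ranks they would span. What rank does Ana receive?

1.5

Sorted (ascending): 20, 20, 39, 41, 51, 51, 57, 69
The 2 values of 20 occupy positions 1–2 → average rank (1+2)/2 = 1.5.
The 2 values of 51 occupy positions 5–6 → average rank (5+6)/2 = 5.5.
Ana has value 20 units → rank 1.5.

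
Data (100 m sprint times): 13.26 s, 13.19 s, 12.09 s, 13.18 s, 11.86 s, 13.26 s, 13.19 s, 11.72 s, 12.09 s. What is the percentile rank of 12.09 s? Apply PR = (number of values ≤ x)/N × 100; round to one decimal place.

N = 9.
Strictly below 12.09: 2. Equal to 12.09: 2.
PR = 4/9 × 100 = 44.4

44.4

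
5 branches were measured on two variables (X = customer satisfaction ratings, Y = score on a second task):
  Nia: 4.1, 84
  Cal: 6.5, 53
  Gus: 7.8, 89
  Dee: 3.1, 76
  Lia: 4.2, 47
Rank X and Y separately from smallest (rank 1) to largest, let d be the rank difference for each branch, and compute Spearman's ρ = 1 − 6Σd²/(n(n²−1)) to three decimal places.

0.200

Ranks of variable 1: 2, 4, 5, 1, 3
Ranks of variable 2: 4, 2, 5, 3, 1
d = r₁ − r₂: -2, 2, 0, -2, 2
d²: 4, 4, 0, 4, 4; Σd² = 16
ρ = 1 − 6·16/(5·24) = 1 − 96/120 = 0.200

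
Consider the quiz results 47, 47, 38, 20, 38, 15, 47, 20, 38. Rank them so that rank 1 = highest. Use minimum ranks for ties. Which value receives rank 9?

Sorted (descending): 47, 47, 47, 38, 38, 38, 20, 20, 15
The 3 values of 47 occupy positions 1–3 → each gets rank 1.
The 3 values of 38 occupy positions 4–6 → each gets rank 4.
The 2 values of 20 occupy positions 7–8 → each gets rank 7.
Rank 9 → value 15.

15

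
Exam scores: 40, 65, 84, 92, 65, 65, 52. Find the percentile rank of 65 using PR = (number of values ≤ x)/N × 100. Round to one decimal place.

71.4

N = 7.
Strictly below 65: 2. Equal to 65: 3.
PR = 5/7 × 100 = 71.4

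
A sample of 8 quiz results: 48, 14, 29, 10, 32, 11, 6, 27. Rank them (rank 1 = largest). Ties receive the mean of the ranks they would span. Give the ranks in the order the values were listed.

Sorted (descending): 48, 32, 29, 27, 14, 11, 10, 6
No ties — each value takes its position as its rank.

1, 5, 3, 7, 2, 6, 8, 4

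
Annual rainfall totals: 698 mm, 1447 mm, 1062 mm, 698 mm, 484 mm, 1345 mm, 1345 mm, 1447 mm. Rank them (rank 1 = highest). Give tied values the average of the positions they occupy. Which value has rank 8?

Sorted (descending): 1447, 1447, 1345, 1345, 1062, 698, 698, 484
The 2 values of 1447 occupy positions 1–2 → average rank (1+2)/2 = 1.5.
The 2 values of 1345 occupy positions 3–4 → average rank (3+4)/2 = 3.5.
The 2 values of 698 occupy positions 6–7 → average rank (6+7)/2 = 6.5.
Rank 8 → value 484.

484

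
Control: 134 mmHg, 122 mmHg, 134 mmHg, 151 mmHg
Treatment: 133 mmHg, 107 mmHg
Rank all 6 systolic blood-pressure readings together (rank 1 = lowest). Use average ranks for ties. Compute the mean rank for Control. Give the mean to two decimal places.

4.25

Sorted (ascending): 107, 122, 133, 134, 134, 151
The 2 values of 134 occupy positions 4–5 → average rank (4+5)/2 = 4.5.
Control values → pooled ranks: 134→4.5, 122→2, 134→4.5, 151→6
Mean rank = (4.5 + 2 + 4.5 + 6) / 4 = 4.25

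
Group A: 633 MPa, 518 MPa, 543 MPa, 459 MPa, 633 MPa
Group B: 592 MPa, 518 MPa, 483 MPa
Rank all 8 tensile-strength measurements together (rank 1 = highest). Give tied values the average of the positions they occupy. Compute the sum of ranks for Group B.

Sorted (descending): 633, 633, 592, 543, 518, 518, 483, 459
The 2 values of 633 occupy positions 1–2 → average rank (1+2)/2 = 1.5.
The 2 values of 518 occupy positions 5–6 → average rank (5+6)/2 = 5.5.
Group B values → pooled ranks: 592→3, 518→5.5, 483→7
Rank sum = 3 + 5.5 + 7 = 15.5

15.5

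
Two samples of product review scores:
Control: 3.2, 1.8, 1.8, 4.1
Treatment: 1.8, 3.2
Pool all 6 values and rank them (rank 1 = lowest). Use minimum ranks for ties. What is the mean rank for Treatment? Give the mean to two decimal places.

Sorted (ascending): 1.8, 1.8, 1.8, 3.2, 3.2, 4.1
The 3 values of 1.8 occupy positions 1–3 → each gets rank 1.
The 2 values of 3.2 occupy positions 4–5 → each gets rank 4.
Treatment values → pooled ranks: 1.8→1, 3.2→4
Mean rank = (1 + 4) / 2 = 2.50

2.50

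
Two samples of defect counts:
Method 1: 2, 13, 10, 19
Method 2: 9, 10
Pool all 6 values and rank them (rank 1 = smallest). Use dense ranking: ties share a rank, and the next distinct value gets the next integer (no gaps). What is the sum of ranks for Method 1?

Sorted (ascending): 2, 9, 10, 10, 13, 19
The 2 values of 10 share dense rank 3.
Remaining distinct values take the next consecutive integers.
Method 1 values → pooled ranks: 2→1, 13→4, 10→3, 19→5
Rank sum = 1 + 4 + 3 + 5 = 13

13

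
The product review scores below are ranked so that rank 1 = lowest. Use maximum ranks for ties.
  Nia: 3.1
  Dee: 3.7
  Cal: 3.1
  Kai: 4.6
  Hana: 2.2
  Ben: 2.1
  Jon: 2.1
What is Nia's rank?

Sorted (ascending): 2.1, 2.1, 2.2, 3.1, 3.1, 3.7, 4.6
The 2 values of 2.1 occupy positions 1–2 → each gets rank 2.
The 2 values of 3.1 occupy positions 4–5 → each gets rank 5.
Nia has value 3.1 → rank 5.

5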